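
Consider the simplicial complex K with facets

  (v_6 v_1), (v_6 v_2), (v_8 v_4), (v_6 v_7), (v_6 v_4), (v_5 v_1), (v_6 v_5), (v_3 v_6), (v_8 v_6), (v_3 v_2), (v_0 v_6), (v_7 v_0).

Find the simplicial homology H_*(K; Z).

Order the vertices as v_0 < v_1 < v_2 < v_3 < v_4 < v_5 < v_6 < v_7 < v_8. Listing each simplex with vertices in this order, K has dimension 1 with simplices:

  0-simplices (9): [v_0], [v_1], [v_2], [v_3], [v_4], [v_5], [v_6], [v_7], [v_8]
  1-simplices (12): [v_0,v_6], [v_0,v_7], [v_1,v_5], [v_1,v_6], [v_2,v_3], [v_2,v_6], [v_3,v_6], [v_4,v_6], [v_4,v_8], [v_5,v_6], [v_6,v_7], [v_6,v_8]

Hence C_0 ≅ Z^9, C_1 ≅ Z^12.

∂_1: C_1 → C_0 maps an edge to its endpoints' difference, ∂[p,q] = q − p. For instance
  ∂[v_4,v_8] = [v_8] − [v_4].
As a 9×12 matrix over Z this has rank 8, with invariant factors (1,1,1,1,1,1,1,1).

From H_k ≅ ker(∂_k) / im(∂_{k+1}) we obtain:

  H_0: rank C_0 − rank ∂_1 = 9 − 8 = 1, and the invariant factors of ∂_1 are all 1, so H_0 = Z.
  H_1: rank ker ∂_1 − rank ∂_2 = (12 − 8) − 0 = 4, and there is no ∂_2, so H_1 = Z^4.

As a check, the Euler characteristic is 9 − 12 = -3, which agrees with 1 − 4 = -3.

H_0 ≅ Z,  H_1 ≅ Z^4.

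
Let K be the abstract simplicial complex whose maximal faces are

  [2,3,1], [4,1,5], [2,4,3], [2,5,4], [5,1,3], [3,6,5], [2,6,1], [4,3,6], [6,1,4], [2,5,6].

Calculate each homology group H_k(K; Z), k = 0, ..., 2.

H_0 = Z,  H_1 = Z/2,  H_2 = 0.

We work with the vertex ordering 1 < 2 < 3 < 4 < 5 < 6. The simplices of K, each written with vertices in increasing order, are:

  0-simplices (6): [1], [2], [3], [4], [5], [6]
  1-simplices (15): [1,2], [1,3], [1,4], [1,5], [1,6], [2,3], [2,4], [2,5], [2,6], [3,4], [3,5], [3,6], [4,5], [4,6], [5,6]
  2-simplices (10): [1,2,3], [1,2,6], [1,3,5], [1,4,5], [1,4,6], [2,3,4], [2,4,5], [2,5,6], [3,4,6], [3,5,6]

Hence C_0 ≅ Z^6, C_1 ≅ Z^15, C_2 ≅ Z^10.

Boundary ∂_1: C_1 → C_0 sends each edge [p,q] (with p < q) to q − p. For instance
  ∂[3,5] = [5] − [3].
The resulting 6×15 matrix has rank 5, and its Smith normal form has invariant factors (1,1,1,1,1).

∂_2: C_2 → C_1 acts by ∂[p,q,r] = [q,r] − [p,r] + [p,q]. For instance
  ∂[2,3,4] = [3,4] − [2,4] + [2,3],
  ∂[1,4,6] = [4,6] − [1,6] + [1,4].
The 15×10 boundary matrix has rank 10 and Smith normal form diag(1,1,1,1,1,1,1,1,1,2).

From H_k ≅ ker(∂_k) / im(∂_{k+1}) we obtain:

  H_0: rank C_0 − rank ∂_1 = 6 − 5 = 1, and the invariant factors of ∂_1 are all 1, so H_0 = Z.
  H_1: rank ker ∂_1 − rank ∂_2 = (15 − 5) − 10 = 0, and ∂_2 has invariant factor 2 > 1, so H_1 = Z/2.
  H_2: rank ker ∂_2 − rank ∂_3 = (10 − 10) − 0 = 0, and there is no ∂_3, so H_2 = 0.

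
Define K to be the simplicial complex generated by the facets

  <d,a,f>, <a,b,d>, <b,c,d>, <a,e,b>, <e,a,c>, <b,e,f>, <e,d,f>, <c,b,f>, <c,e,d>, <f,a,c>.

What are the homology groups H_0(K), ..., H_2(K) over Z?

Take the total order a < b < c < d < e < f on the vertex set. Then K (dimension 2) consists of the simplices:

  0-simplices (6): a, b, c, d, e, f
  1-simplices (15): ab, ac, ad, ae, af, bc, bd, be, bf, cd, ce, cf, de, df, ef
  2-simplices (10): abd, abe, ace, acf, adf, bcd, bcf, bef, cde, def

so the chain groups are C_0 ≅ Z^6, C_1 ≅ Z^15, C_2 ≅ Z^10.

Boundary ∂_1: C_1 → C_0 is given by ∂[p,q] = [q] − [p].
The resulting 6×15 matrix has rank 5, and its Smith normal form has invariant factors (1,1,1,1,1).

∂_2: C_2 → C_1 acts by ∂[p,q,r] = [q,r] − [p,r] + [p,q]. For instance
  ∂bef = ef − bf + be,
  ∂bcf = cf − bf + bc.
The resulting 15×10 matrix has rank 10, and its Smith normal form has invariant factors (1,1,1,1,1,1,1,1,1,2).

Reading off H_k = ker ∂_k / im ∂_{k+1}:

  H_0: rank C_0 − rank ∂_1 = 6 − 5 = 1, and the invariant factors of ∂_1 are all 1, so H_0 ≅ Z.
  H_1: rank ker ∂_1 − rank ∂_2 = (15 − 5) − 10 = 0, and ∂_2 has invariant factor 2 > 1, so H_1 ≅ Z_2.
  H_2: rank ker ∂_2 − rank ∂_3 = (10 − 10) − 0 = 0, and there is no ∂_3, so H_2 ≅ 0.

H_0 = Z,  H_1 = Z_2,  H_2 = 0.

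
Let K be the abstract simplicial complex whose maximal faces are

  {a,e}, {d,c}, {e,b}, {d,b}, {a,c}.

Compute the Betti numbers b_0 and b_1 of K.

b_0 = 1, b_1 = 1.

Order the vertices as a < b < c < d < e. Listing each simplex with vertices in this order, K has dimension 1 with simplices:

  0-simplices (5): a, b, c, d, e
  1-simplices (5): ac, ae, bd, be, cd

Hence C_0 ≅ Z^5, C_1 ≅ Z^5.

∂_1: C_1 → C_0 maps an edge to its endpoints' difference, ∂[p,q] = q − p. For instance
  ∂cd = d − c.
As a 5×5 matrix over Z this has rank 4, with invariant factors (1,1,1,1).

Reading off H_k = ker ∂_k / im ∂_{k+1}:

  H_0: rank C_0 − rank ∂_1 = 5 − 4 = 1, and the invariant factors of ∂_1 are all 1, so H_0 = Z.
  H_1: rank ker ∂_1 − rank ∂_2 = (5 − 4) − 0 = 1, and there is no ∂_2, so H_1 = Z.

(K is a triangulation of the circle S^1.)

Hence the Betti numbers are b_0 = 1, b_1 = 1.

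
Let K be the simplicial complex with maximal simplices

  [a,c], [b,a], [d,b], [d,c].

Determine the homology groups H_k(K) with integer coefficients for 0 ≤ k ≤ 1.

H_0 ≅ Z,  H_1 ≅ Z.

K has 4 vertices, 4 edges.
rank ∂_0 = 0, rank ∂_1 = 3 ⇒ b_0 = 4 − 0 − 3 = 1; all invariant factors of ∂_1 are 1 so no torsion. So H_0 ≅ Z.
rank ∂_1 = 3, rank ∂_2 = 0 ⇒ b_1 = 4 − 3 − 0 = 1. So H_1 ≅ Z.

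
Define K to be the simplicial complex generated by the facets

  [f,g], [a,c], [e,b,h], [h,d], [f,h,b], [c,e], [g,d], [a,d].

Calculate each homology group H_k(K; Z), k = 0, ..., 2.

We work with the vertex ordering a < b < c < d < e < f < g < h. The simplices of K, each written with vertices in increasing order, are:

  0-simplices (8): a, b, c, d, e, f, g, h
  1-simplices (11): ac, ad, be, bf, bh, ce, dg, dh, eh, fg, fh
  2-simplices (2): beh, bfh

giving chain groups C_0 ≅ Z^8, C_1 ≅ Z^11, C_2 ≅ Z^2.

Boundary ∂_1: C_1 → C_0 sends each edge [p,q] (with p < q) to q − p. For instance
  ∂ad = d − a.
The 8×11 boundary matrix has rank 7 and Smith normal form diag(1,1,1,1,1,1,1).

The boundary map ∂_2: C_2 → C_1 maps a triangle to the signed sum of its edges. For instance
  ∂beh = eh − bh + be,
  ∂bfh = fh − bh + bf.
The resulting 11×2 matrix has rank 2, and its Smith normal form has invariant factors (1,1).

From H_k ≅ ker(∂_k) / im(∂_{k+1}) we obtain:

  H_0: rank C_0 − rank ∂_1 = 8 − 7 = 1, and the invariant factors of ∂_1 are all 1, so H_0 = Z.
  H_1: rank ker ∂_1 − rank ∂_2 = (11 − 7) − 2 = 2, and the invariant factors of ∂_2 are all 1, so H_1 = Z^2.
  H_2: rank ker ∂_2 − rank ∂_3 = (2 − 2) − 0 = 0, and there is no ∂_3, so H_2 = 0.

As a check, the Euler characteristic is 8 − 11 + 2 = -1, which agrees with 1 − 2 + 0 = -1.

H_0 = Z,  H_1 = Z^2,  H_2 = 0.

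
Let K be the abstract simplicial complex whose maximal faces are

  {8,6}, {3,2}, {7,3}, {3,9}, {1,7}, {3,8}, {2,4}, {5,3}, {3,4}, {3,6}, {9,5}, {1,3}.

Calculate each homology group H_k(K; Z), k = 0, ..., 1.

H_0 = Z,  H_1 = Z^4.

We work with the vertex ordering 1 < 2 < 3 < 4 < 5 < 6 < 7 < 8 < 9. The simplices of K, each written with vertices in increasing order, are:

  0-simplices (9): [1], [2], [3], [4], [5], [6], [7], [8], [9]
  1-simplices (12): [1,3], [1,7], [2,3], [2,4], [3,4], [3,5], [3,6], [3,7], [3,8], [3,9], [5,9], [6,8]

Hence C_0 ≅ Z^9, C_1 ≅ Z^12.

∂_1: C_1 → C_0 maps an edge to its endpoints' difference, ∂[p,q] = q − p.
As a 9×12 matrix over Z this has rank 8, with invariant factors (1,1,1,1,1,1,1,1).

Reading off H_k = ker ∂_k / im ∂_{k+1}:

  H_0: rank C_0 − rank ∂_1 = 9 − 8 = 1, and the invariant factors of ∂_1 are all 1, so H_0 ≅ Z.
  H_1: rank ker ∂_1 − rank ∂_2 = (12 − 8) − 0 = 4, and there is no ∂_2, so H_1 ≅ Z^4.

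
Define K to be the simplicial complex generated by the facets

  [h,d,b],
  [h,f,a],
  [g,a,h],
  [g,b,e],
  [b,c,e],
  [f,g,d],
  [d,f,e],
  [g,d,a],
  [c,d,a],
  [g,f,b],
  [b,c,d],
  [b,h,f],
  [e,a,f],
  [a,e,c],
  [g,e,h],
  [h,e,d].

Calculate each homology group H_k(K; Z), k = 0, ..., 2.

We work with the vertex ordering a < b < c < d < e < f < g < h. The simplices of K, each written with vertices in increasing order, are:

  0-simplices (8): a, b, c, d, e, f, g, h
  1-simplices (24): ac, ad, ae, af, ag, ah, bc, bd, be, bf, bg, bh, cd, ce, de, df, dg, dh, ef, eg, eh, fg, fh, gh
  2-simplices (16): acd, ace, adg, aef, afh, agh, bcd, bce, bdh, beg, bfg, bfh, def, deh, dfg, egh

giving chain groups C_0 ≅ Z^8, C_1 ≅ Z^24, C_2 ≅ Z^16.

The boundary map ∂_1: C_1 → C_0 is given by ∂[p,q] = [q] − [p].
The 8×24 boundary matrix has rank 7 and Smith normal form diag(1,1,1,1,1,1,1).

The boundary map ∂_2: C_2 → C_1 acts by ∂[p,q,r] = [q,r] − [p,r] + [p,q]. For instance
  ∂egh = gh − eh + eg,
  ∂bcd = cd − bd + bc.
The resulting 24×16 matrix has rank 15, and its Smith normal form has invariant factors (1,1,1,1,1,1,1,1,1,1,1,1,1,1,1).

From H_k ≅ ker(∂_k) / im(∂_{k+1}) we obtain:

  H_0: rank C_0 − rank ∂_1 = 8 − 7 = 1, and the invariant factors of ∂_1 are all 1, so H_0 = Z.
  H_1: rank ker ∂_1 − rank ∂_2 = (24 − 7) − 15 = 2, and the invariant factors of ∂_2 are all 1, so H_1 = Z^2.
  H_2: rank ker ∂_2 − rank ∂_3 = (16 − 15) − 0 = 1, and there is no ∂_3, so H_2 = Z.

(K is a triangulation of the torus T^2.)

H_0 ≅ Z,  H_1 ≅ Z^2,  H_2 ≅ Z.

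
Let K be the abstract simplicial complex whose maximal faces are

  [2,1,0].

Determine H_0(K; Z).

Fix the vertex order 0 < 1 < 2 and write every simplex with vertices in increasing order. Then dim K = 2 and the simplices of K are:

  0-simplices (3): [0], [1], [2]
  1-simplices (3): [0,1], [0,2], [1,2]
  2-simplices (1): [0,1,2]

so the chain groups are C_0 ≅ Z^3, C_1 ≅ Z^3, C_2 ≅ Z^1.

Boundary ∂_1: C_1 → C_0 is given by ∂[p,q] = [q] − [p]. For instance
  ∂[1,2] = [2] − [1].
The resulting 3×3 matrix has rank 2, and its Smith normal form has invariant factors (1,1).

Boundary ∂_2: C_2 → C_1 sends each 2-simplex [p,q,r] to [q,r] − [p,r] + [p,q]. For instance
  ∂[0,1,2] = [1,2] − [0,2] + [0,1].
The 3×1 boundary matrix has rank 1 and Smith normal form diag(1).

Reading off H_k = ker ∂_k / im ∂_{k+1}:

  H_0: rank C_0 − rank ∂_1 = 3 − 2 = 1, and the invariant factors of ∂_1 are all 1, so H_0 ≅ Z.

H_0 ≅ Z.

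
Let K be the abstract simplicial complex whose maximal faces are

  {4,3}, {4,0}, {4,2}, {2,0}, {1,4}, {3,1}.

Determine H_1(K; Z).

H_1 = Z^2.

K has 5 vertices, 6 edges.
rank ∂_1 = 4, rank ∂_2 = 0 ⇒ b_1 = 6 − 4 − 0 = 2. So H_1 = Z^2.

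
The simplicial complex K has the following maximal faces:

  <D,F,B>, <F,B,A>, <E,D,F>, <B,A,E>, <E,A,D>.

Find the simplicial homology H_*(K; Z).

K has 5 vertices, 10 edges, 5 triangles.
rank ∂_0 = 0, rank ∂_1 = 4 ⇒ b_0 = 5 − 0 − 4 = 1; all invariant factors of ∂_1 are 1 so no torsion. So H_0 = Z.
rank ∂_1 = 4, rank ∂_2 = 5 ⇒ b_1 = 10 − 4 − 5 = 1; all invariant factors of ∂_2 are 1 so no torsion. So H_1 = Z.
rank ∂_2 = 5, rank ∂_3 = 0 ⇒ b_2 = 5 − 5 − 0 = 0. So H_2 = 0.

H_0 ≅ Z,  H_1 ≅ Z,  H_2 = 0.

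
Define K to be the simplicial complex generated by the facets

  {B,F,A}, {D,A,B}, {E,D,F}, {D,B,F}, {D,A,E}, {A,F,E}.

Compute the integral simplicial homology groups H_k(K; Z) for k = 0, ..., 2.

H_0 ≅ Z,  H_1 = 0,  H_2 ≅ Z.

K has 5 vertices, 9 edges, 6 triangles.
rank ∂_0 = 0, rank ∂_1 = 4 ⇒ b_0 = 5 − 0 − 4 = 1; all invariant factors of ∂_1 are 1 so no torsion. So H_0 = Z.
rank ∂_1 = 4, rank ∂_2 = 5 ⇒ b_1 = 9 − 4 − 5 = 0; all invariant factors of ∂_2 are 1 so no torsion. So H_1 = 0.
rank ∂_2 = 5, rank ∂_3 = 0 ⇒ b_2 = 6 − 5 − 0 = 1. So H_2 = Z.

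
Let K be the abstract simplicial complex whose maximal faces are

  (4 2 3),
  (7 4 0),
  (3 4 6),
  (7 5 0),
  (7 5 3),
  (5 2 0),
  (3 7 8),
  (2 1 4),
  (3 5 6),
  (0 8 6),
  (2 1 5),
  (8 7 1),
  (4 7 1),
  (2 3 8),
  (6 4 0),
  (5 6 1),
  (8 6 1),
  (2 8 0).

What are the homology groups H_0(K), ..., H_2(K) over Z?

H_0 = Z,  H_1 = Z^2,  H_2 = Z.

Order the vertices as 0 < 1 < 2 < 3 < 4 < 5 < 6 < 7 < 8. Listing each simplex with vertices in this order, K has dimension 2 with simplices:

  0-simplices (9): [0], [1], [2], [3], [4], [5], [6], [7], [8]
  1-simplices (27): (27 of them)
  2-simplices (18): [0,2,5], [0,2,8], [0,4,6], [0,4,7], [0,5,7], [0,6,8], [1,2,4], [1,2,5], [1,4,7], [1,5,6], [1,6,8], [1,7,8], [2,3,4], [2,3,8], [3,4,6], [3,5,6], [3,5,7], [3,7,8]

giving chain groups C_0 ≅ Z^9, C_1 ≅ Z^27, C_2 ≅ Z^18.

Boundary ∂_1: C_1 → C_0 maps an edge to its endpoints' difference, ∂[p,q] = q − p.
The resulting 9×27 matrix has rank 8, and its Smith normal form has invariant factors (1,1,1,1,1,1,1,1).

The boundary map ∂_2: C_2 → C_1 maps a triangle to the signed sum of its edges. For instance
  ∂[1,2,5] = [2,5] − [1,5] + [1,2],
  ∂[0,4,6] = [4,6] − [0,6] + [0,4].
The resulting 27×18 matrix has rank 17, and its Smith normal form has invariant factors (1,1,1,1,1,1,1,1,1,1,1,1,1,1,1,1,1).

Reading off H_k = ker ∂_k / im ∂_{k+1}:

  H_0: rank C_0 − rank ∂_1 = 9 − 8 = 1, and the invariant factors of ∂_1 are all 1, so H_0 = Z.
  H_1: rank ker ∂_1 − rank ∂_2 = (27 − 8) − 17 = 2, and the invariant factors of ∂_2 are all 1, so H_1 = Z^2.
  H_2: rank ker ∂_2 − rank ∂_3 = (18 − 17) − 0 = 1, and there is no ∂_3, so H_2 = Z.

As a check, the Euler characteristic is 9 − 27 + 18 = 0, which agrees with 1 − 2 + 1 = 0.
(K is a triangulation of the torus T^2.)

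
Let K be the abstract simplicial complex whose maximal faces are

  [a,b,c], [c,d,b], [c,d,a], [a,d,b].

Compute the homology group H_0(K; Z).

We work with the vertex ordering a < b < c < d. The simplices of K, each written with vertices in increasing order, are:

  0-simplices (4): a, b, c, d
  1-simplices (6): ab, ac, ad, bc, bd, cd
  2-simplices (4): abc, abd, acd, bcd

so the chain groups are C_0 ≅ Z^4, C_1 ≅ Z^6, C_2 ≅ Z^4.

The boundary map ∂_1: C_1 → C_0 sends each edge [p,q] (with p < q) to q − p.
The resulting 4×6 matrix has rank 3, and its Smith normal form has invariant factors (1,1,1).

Boundary ∂_2: C_2 → C_1 sends each 2-simplex [p,q,r] to [q,r] − [p,r] + [p,q]. For instance
  ∂abc = bc − ac + ab,
  ∂bcd = cd − bd + bc.
This gives a 6×4 integer matrix of rank 3; reducing to Smith normal form yields diagonal entries (1,1,1).

From H_k ≅ ker(∂_k) / im(∂_{k+1}) we obtain:

  H_0: rank C_0 − rank ∂_1 = 4 − 3 = 1, and the invariant factors of ∂_1 are all 1, so H_0 ≅ Z.

H_0 ≅ Z.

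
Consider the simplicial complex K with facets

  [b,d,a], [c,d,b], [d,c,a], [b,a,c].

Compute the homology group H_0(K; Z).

We work with the vertex ordering a < b < c < d. The simplices of K, each written with vertices in increasing order, are:

  0-simplices (4): a, b, c, d
  1-simplices (6): ab, ac, ad, bc, bd, cd
  2-simplices (4): abc, abd, acd, bcd

giving chain groups C_0 ≅ Z^4, C_1 ≅ Z^6, C_2 ≅ Z^4.

Boundary ∂_1: C_1 → C_0 is given by ∂[p,q] = [q] − [p]. For instance
  ∂ac = c − a.
As a 4×6 matrix over Z this has rank 3, with invariant factors (1,1,1).

The boundary map ∂_2: C_2 → C_1 maps a triangle to the signed sum of its edges. For instance
  ∂abc = bc − ac + ab,
  ∂abd = bd − ad + ab.
The resulting 6×4 matrix has rank 3, and its Smith normal form has invariant factors (1,1,1).

Now H_k = ker ∂_k / im ∂_{k+1}, so:

  H_0: rank C_0 − rank ∂_1 = 4 − 3 = 1, and the invariant factors of ∂_1 are all 1, so H_0 ≅ Z.

H_0 ≅ Z.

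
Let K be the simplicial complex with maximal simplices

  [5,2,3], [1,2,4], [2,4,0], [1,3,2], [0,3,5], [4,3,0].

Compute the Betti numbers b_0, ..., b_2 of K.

b_0 = 1, b_1 = 1, b_2 = 0.

Take the total order 0 < 1 < 2 < 3 < 4 < 5 on the vertex set. Then K (dimension 2) consists of the simplices:

  0-simplices (6): [0], [1], [2], [3], [4], [5]
  1-simplices (12): [0,2], [0,3], [0,4], [0,5], [1,2], [1,3], [1,4], [2,3], [2,4], [2,5], [3,4], [3,5]
  2-simplices (6): [0,2,4], [0,3,4], [0,3,5], [1,2,3], [1,2,4], [2,3,5]

giving chain groups C_0 ≅ Z^6, C_1 ≅ Z^12, C_2 ≅ Z^6.

Boundary ∂_1: C_1 → C_0 sends each edge [p,q] (with p < q) to q − p. For instance
  ∂[0,4] = [4] − [0].
As a 6×12 matrix over Z this has rank 5, with invariant factors (1,1,1,1,1).

∂_2: C_2 → C_1 maps a triangle to the signed sum of its edges. For instance
  ∂[1,2,3] = [2,3] − [1,3] + [1,2],
  ∂[1,2,4] = [2,4] − [1,4] + [1,2].
This gives a 12×6 integer matrix of rank 6; reducing to Smith normal form yields diagonal entries (1,1,1,1,1,1).

Computing H_k = (kernel of ∂_k) / (image of ∂_{k+1}):

  H_0: rank C_0 − rank ∂_1 = 6 − 5 = 1, and the invariant factors of ∂_1 are all 1, so H_0 ≅ Z.
  H_1: rank ker ∂_1 − rank ∂_2 = (12 − 5) − 6 = 1, and the invariant factors of ∂_2 are all 1, so H_1 ≅ Z.
  H_2: rank ker ∂_2 − rank ∂_3 = (6 − 6) − 0 = 0, and there is no ∂_3, so H_2 ≅ 0.

As a check, the Euler characteristic is 6 − 12 + 6 = 0, which agrees with 1 − 1 + 0 = 0.
(K is a triangulation of the cylinder S^1 x I.)

Hence the Betti numbers are b_0 = 1, b_1 = 1, b_2 = 0.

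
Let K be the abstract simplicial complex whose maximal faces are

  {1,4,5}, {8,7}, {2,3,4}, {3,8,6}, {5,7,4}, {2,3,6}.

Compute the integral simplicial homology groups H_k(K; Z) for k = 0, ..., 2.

H_0 = Z,  H_1 = Z,  H_2 = 0.

We work with the vertex ordering 1 < 2 < 3 < 4 < 5 < 6 < 7 < 8. The simplices of K, each written with vertices in increasing order, are:

  0-simplices (8): [1], [2], [3], [4], [5], [6], [7], [8]
  1-simplices (13): [1,4], [1,5], [2,3], [2,4], [2,6], [3,4], [3,6], [3,8], [4,5], [4,7], [5,7], [6,8], [7,8]
  2-simplices (5): [1,4,5], [2,3,4], [2,3,6], [3,6,8], [4,5,7]

so the chain groups are C_0 ≅ Z^8, C_1 ≅ Z^13, C_2 ≅ Z^5.

The boundary map ∂_1: C_1 → C_0 sends each edge [p,q] (with p < q) to q − p.
The 8×13 boundary matrix has rank 7 and Smith normal form diag(1,1,1,1,1,1,1).

Boundary ∂_2: C_2 → C_1 acts by ∂[p,q,r] = [q,r] − [p,r] + [p,q]. For instance
  ∂[4,5,7] = [5,7] − [4,7] + [4,5],
  ∂[3,6,8] = [6,8] − [3,8] + [3,6].
This gives a 13×5 integer matrix of rank 5; reducing to Smith normal form yields diagonal entries (1,1,1,1,1).

Now H_k = ker ∂_k / im ∂_{k+1}, so:

  H_0: rank C_0 − rank ∂_1 = 8 − 7 = 1, and the invariant factors of ∂_1 are all 1, so H_0 = Z.
  H_1: rank ker ∂_1 − rank ∂_2 = (13 − 7) − 5 = 1, and the invariant factors of ∂_2 are all 1, so H_1 = Z.
  H_2: rank ker ∂_2 − rank ∂_3 = (5 − 5) − 0 = 0, and there is no ∂_3, so H_2 = 0.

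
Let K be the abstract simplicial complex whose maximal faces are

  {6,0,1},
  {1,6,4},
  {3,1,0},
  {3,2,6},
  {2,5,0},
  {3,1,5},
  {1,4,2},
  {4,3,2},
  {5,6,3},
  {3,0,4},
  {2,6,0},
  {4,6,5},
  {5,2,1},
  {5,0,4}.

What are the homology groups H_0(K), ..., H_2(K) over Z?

H_0 ≅ Z,  H_1 ≅ Z^2,  H_2 ≅ Z.

Take the total order 0 < 1 < 2 < 3 < 4 < 5 < 6 on the vertex set. Then K (dimension 2) consists of the simplices:

  0-simplices (7): [0], [1], [2], [3], [4], [5], [6]
  1-simplices (21): [0,1], [0,2], [0,3], [0,4], [0,5], [0,6], [1,2], [1,3], [1,4], [1,5], [1,6], [2,3], [2,4], [2,5], [2,6], [3,4], [3,5], [3,6], [4,5], [4,6], [5,6]
  2-simplices (14): [0,1,3], [0,1,6], [0,2,5], [0,2,6], [0,3,4], [0,4,5], [1,2,4], [1,2,5], [1,3,5], [1,4,6], [2,3,4], [2,3,6], [3,5,6], [4,5,6]

Hence C_0 ≅ Z^7, C_1 ≅ Z^21, C_2 ≅ Z^14.

The boundary map ∂_1: C_1 → C_0 maps an edge to its endpoints' difference, ∂[p,q] = q − p. For instance
  ∂[2,3] = [3] − [2].
The resulting 7×21 matrix has rank 6, and its Smith normal form has invariant factors (1,1,1,1,1,1).

Boundary ∂_2: C_2 → C_1 acts by ∂[p,q,r] = [q,r] − [p,r] + [p,q]. For instance
  ∂[0,1,6] = [1,6] − [0,6] + [0,1],
  ∂[0,4,5] = [4,5] − [0,5] + [0,4].
As a 21×14 matrix over Z this has rank 13, with invariant factors (1,1,1,1,1,1,1,1,1,1,1,1,1).

From H_k ≅ ker(∂_k) / im(∂_{k+1}) we obtain:

  H_0: rank C_0 − rank ∂_1 = 7 − 6 = 1, and the invariant factors of ∂_1 are all 1, so H_0 ≅ Z.
  H_1: rank ker ∂_1 − rank ∂_2 = (21 − 6) − 13 = 2, and the invariant factors of ∂_2 are all 1, so H_1 ≅ Z^2.
  H_2: rank ker ∂_2 − rank ∂_3 = (14 − 13) − 0 = 1, and there is no ∂_3, so H_2 ≅ Z.

As a check, the Euler characteristic is 7 − 21 + 14 = 0, which agrees with 1 − 2 + 1 = 0.
(K is a triangulation of the torus T^2.)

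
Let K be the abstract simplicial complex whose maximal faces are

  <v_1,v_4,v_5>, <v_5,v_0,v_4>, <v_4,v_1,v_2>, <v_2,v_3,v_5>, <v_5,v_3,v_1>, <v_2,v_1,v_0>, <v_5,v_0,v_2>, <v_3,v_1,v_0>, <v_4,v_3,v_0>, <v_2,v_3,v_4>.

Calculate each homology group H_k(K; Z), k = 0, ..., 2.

H_0 ≅ Z,  H_1 ≅ Z/2,  H_2 = 0.

We work with the vertex ordering v_0 < v_1 < v_2 < v_3 < v_4 < v_5. The simplices of K, each written with vertices in increasing order, are:

  0-simplices (6): [v_0], [v_1], [v_2], [v_3], [v_4], [v_5]
  1-simplices (15): (15 of them)
  2-simplices (10): [v_0,v_1,v_2], [v_0,v_1,v_3], [v_0,v_2,v_5], [v_0,v_3,v_4], [v_0,v_4,v_5], [v_1,v_2,v_4], [v_1,v_3,v_5], [v_1,v_4,v_5], [v_2,v_3,v_4], [v_2,v_3,v_5]

giving chain groups C_0 ≅ Z^6, C_1 ≅ Z^15, C_2 ≅ Z^10.

Boundary ∂_1: C_1 → C_0 sends each edge [p,q] (with p < q) to q − p. For instance
  ∂[v_0,v_4] = [v_4] − [v_0].
This gives a 6×15 integer matrix of rank 5; reducing to Smith normal form yields diagonal entries (1,1,1,1,1).

∂_2: C_2 → C_1 maps a triangle to the signed sum of its edges. For instance
  ∂[v_1,v_4,v_5] = [v_4,v_5] − [v_1,v_5] + [v_1,v_4],
  ∂[v_0,v_1,v_3] = [v_1,v_3] − [v_0,v_3] + [v_0,v_1].
This gives a 15×10 integer matrix of rank 10; reducing to Smith normal form yields diagonal entries (1,1,1,1,1,1,1,1,1,2).

Computing H_k = (kernel of ∂_k) / (image of ∂_{k+1}):

  H_0: rank C_0 − rank ∂_1 = 6 − 5 = 1, and the invariant factors of ∂_1 are all 1, so H_0 = Z.
  H_1: rank ker ∂_1 − rank ∂_2 = (15 − 5) − 10 = 0, and ∂_2 has invariant factor 2 > 1, so H_1 = Z/2.
  H_2: rank ker ∂_2 − rank ∂_3 = (10 − 10) − 0 = 0, and there is no ∂_3, so H_2 = 0.

As a check, the Euler characteristic is 6 − 15 + 10 = 1, which agrees with 1 − 0 + 0 = 1.
(K is a triangulation of the real projective plane RP^2.)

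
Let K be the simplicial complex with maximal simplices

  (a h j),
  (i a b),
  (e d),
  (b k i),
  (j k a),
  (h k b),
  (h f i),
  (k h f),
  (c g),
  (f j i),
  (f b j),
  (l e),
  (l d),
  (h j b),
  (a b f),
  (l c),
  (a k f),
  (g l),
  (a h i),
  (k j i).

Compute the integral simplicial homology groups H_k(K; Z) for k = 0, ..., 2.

Fix the vertex order a < b < c < d < e < f < g < h < i < j < k < l and write every simplex with vertices in increasing order. Then dim K = 2 and the simplices of K are:

  0-simplices (12): a, b, c, d, e, f, g, h, i, j, k, l
  1-simplices (27): ab, af, ah, ai, aj, ak, bf, bh, bi, bj, bk, cg, cl, de, dl, el, fh, fi, fj, fk, gl, hi, hj, hk, ij, ik, jk
  2-simplices (14): abf, abi, afk, ahi, ahj, ajk, bfj, bhj, bhk, bik, fhi, fhk, fij, ijk

giving chain groups C_0 ≅ Z^12, C_1 ≅ Z^27, C_2 ≅ Z^14.

∂_1: C_1 → C_0 is given by ∂[p,q] = [q] − [p]. For instance
  ∂ab = b − a.
As a 12×27 matrix over Z this has rank 10, with invariant factors (1,1,1,1,1,1,1,1,1,1).

The boundary map ∂_2: C_2 → C_1 acts by ∂[p,q,r] = [q,r] − [p,r] + [p,q]. For instance
  ∂fhi = hi − fi + fh,
  ∂bhk = hk − bk + bh.
The resulting 27×14 matrix has rank 13, and its Smith normal form has invariant factors (1,1,1,1,1,1,1,1,1,1,1,1,1).

Computing H_k = (kernel of ∂_k) / (image of ∂_{k+1}):

  H_0: rank C_0 − rank ∂_1 = 12 − 10 = 2, and the invariant factors of ∂_1 are all 1, so H_0 ≅ Z^2.
  H_1: rank ker ∂_1 − rank ∂_2 = (27 − 10) − 13 = 4, and the invariant factors of ∂_2 are all 1, so H_1 ≅ Z^4.
  H_2: rank ker ∂_2 − rank ∂_3 = (14 − 13) − 0 = 1, and there is no ∂_3, so H_2 ≅ Z.

As a check, the Euler characteristic is 12 − 27 + 14 = -1, which agrees with 2 − 4 + 1 = -1.

H_0 ≅ Z^2,  H_1 ≅ Z^4,  H_2 ≅ Z.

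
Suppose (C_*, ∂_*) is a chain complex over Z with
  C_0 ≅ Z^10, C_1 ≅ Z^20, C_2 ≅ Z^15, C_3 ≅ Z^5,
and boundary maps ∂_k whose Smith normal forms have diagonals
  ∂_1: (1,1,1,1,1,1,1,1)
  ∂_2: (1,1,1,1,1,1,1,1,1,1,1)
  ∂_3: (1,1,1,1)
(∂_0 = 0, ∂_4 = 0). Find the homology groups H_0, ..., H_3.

H_0 = Z^2,  H_1 = Z,  H_2 = 0,  H_3 = Z.

H_0: b_0 = 10 − 0 − 8 = 2; torsion from ∂_1 factors > 1: none. So H_0 = Z^2.
H_1: b_1 = 20 − 8 − 11 = 1; torsion from ∂_2 factors > 1: none. So H_1 = Z.
H_2: b_2 = 15 − 11 − 4 = 0; torsion from ∂_3 factors > 1: none. So H_2 = 0.
H_3: b_3 = 5 − 4 − 0 = 1; torsion from ∂_4 factors > 1: none. So H_3 = Z.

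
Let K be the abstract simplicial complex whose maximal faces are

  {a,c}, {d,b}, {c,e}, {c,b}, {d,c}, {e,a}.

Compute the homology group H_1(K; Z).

We work with the vertex ordering a < b < c < d < e. The simplices of K, each written with vertices in increasing order, are:

  0-simplices (5): a, b, c, d, e
  1-simplices (6): ac, ae, bc, bd, cd, ce

so the chain groups are C_0 ≅ Z^5, C_1 ≅ Z^6.

The boundary map ∂_1: C_1 → C_0 sends each edge [p,q] (with p < q) to q − p. For instance
  ∂ae = e − a.
The resulting 5×6 matrix has rank 4, and its Smith normal form has invariant factors (1,1,1,1).

Computing H_k = (kernel of ∂_k) / (image of ∂_{k+1}):

  H_1: rank ker ∂_1 − rank ∂_2 = (6 − 4) − 0 = 2, and there is no ∂_2, so H_1 = Z^2.

H_1 = Z^2.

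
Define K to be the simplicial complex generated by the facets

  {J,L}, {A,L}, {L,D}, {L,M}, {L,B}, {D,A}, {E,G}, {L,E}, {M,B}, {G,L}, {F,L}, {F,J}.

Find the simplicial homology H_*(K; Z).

H_0 = Z,  H_1 = Z^4.

K has 9 vertices, 12 edges.
rank ∂_0 = 0, rank ∂_1 = 8 ⇒ b_0 = 9 − 0 − 8 = 1; all invariant factors of ∂_1 are 1 so no torsion. So H_0 = Z.
rank ∂_1 = 8, rank ∂_2 = 0 ⇒ b_1 = 12 − 8 − 0 = 4. So H_1 = Z^4.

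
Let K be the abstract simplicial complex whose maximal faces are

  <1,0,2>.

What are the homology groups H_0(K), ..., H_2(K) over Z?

Order the vertices as 0 < 1 < 2. Listing each simplex with vertices in this order, K has dimension 2 with simplices:

  0-simplices (3): [0], [1], [2]
  1-simplices (3): [0,1], [0,2], [1,2]
  2-simplices (1): [0,1,2]

giving chain groups C_0 ≅ Z^3, C_1 ≅ Z^3, C_2 ≅ Z^1.

Boundary ∂_1: C_1 → C_0 is given by ∂[p,q] = [q] − [p]. For instance
  ∂[0,2] = [2] − [0].
The resulting 3×3 matrix has rank 2, and its Smith normal form has invariant factors (1,1).

Boundary ∂_2: C_2 → C_1 maps a triangle to the signed sum of its edges. For instance
  ∂[0,1,2] = [1,2] − [0,2] + [0,1].
The resulting 3×1 matrix has rank 1, and its Smith normal form has invariant factors (1).

Now H_k = ker ∂_k / im ∂_{k+1}, so:

  H_0: rank C_0 − rank ∂_1 = 3 − 2 = 1, and the invariant factors of ∂_1 are all 1, so H_0 ≅ Z.
  H_1: rank ker ∂_1 − rank ∂_2 = (3 − 2) − 1 = 0, and the invariant factors of ∂_2 are all 1, so H_1 ≅ 0.
  H_2: rank ker ∂_2 − rank ∂_3 = (1 − 1) − 0 = 0, and there is no ∂_3, so H_2 ≅ 0.

As a check, the Euler characteristic is 3 − 3 + 1 = 1, which agrees with 1 − 0 + 0 = 1.
(K is a triangulation of the 2-simplex.)

H_0 ≅ Z,  H_1 = 0,  H_2 = 0.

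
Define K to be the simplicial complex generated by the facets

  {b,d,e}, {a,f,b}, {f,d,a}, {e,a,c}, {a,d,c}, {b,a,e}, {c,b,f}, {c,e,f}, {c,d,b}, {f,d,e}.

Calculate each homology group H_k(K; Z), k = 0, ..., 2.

We work with the vertex ordering a < b < c < d < e < f. The simplices of K, each written with vertices in increasing order, are:

  0-simplices (6): a, b, c, d, e, f
  1-simplices (15): ab, ac, ad, ae, af, bc, bd, be, bf, cd, ce, cf, de, df, ef
  2-simplices (10): abe, abf, acd, ace, adf, bcd, bcf, bde, cef, def

Hence C_0 ≅ Z^6, C_1 ≅ Z^15, C_2 ≅ Z^10.

Boundary ∂_1: C_1 → C_0 maps an edge to its endpoints' difference, ∂[p,q] = q − p. For instance
  ∂af = f − a.
The 6×15 boundary matrix has rank 5 and Smith normal form diag(1,1,1,1,1).

The boundary map ∂_2: C_2 → C_1 maps a triangle to the signed sum of its edges. For instance
  ∂acd = cd − ad + ac,
  ∂def = ef − df + de.
As a 15×10 matrix over Z this has rank 10, with invariant factors (1,1,1,1,1,1,1,1,1,2).

From H_k ≅ ker(∂_k) / im(∂_{k+1}) we obtain:

  H_0: rank C_0 − rank ∂_1 = 6 − 5 = 1, and the invariant factors of ∂_1 are all 1, so H_0 ≅ Z.
  H_1: rank ker ∂_1 − rank ∂_2 = (15 − 5) − 10 = 0, and ∂_2 has invariant factor 2 > 1, so H_1 ≅ Z/2.
  H_2: rank ker ∂_2 − rank ∂_3 = (10 − 10) − 0 = 0, and there is no ∂_3, so H_2 ≅ 0.

As a check, the Euler characteristic is 6 − 15 + 10 = 1, which agrees with 1 − 0 + 0 = 1.
(K is a triangulation of the real projective plane RP^2.)

H_0 ≅ Z,  H_1 ≅ Z/2,  H_2 = 0.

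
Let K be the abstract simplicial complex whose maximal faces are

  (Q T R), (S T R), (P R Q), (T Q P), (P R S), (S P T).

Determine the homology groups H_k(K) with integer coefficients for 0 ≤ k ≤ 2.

H_0 = Z,  H_1 = 0,  H_2 = Z.

K has 5 vertices, 9 edges, 6 triangles.
rank ∂_0 = 0, rank ∂_1 = 4 ⇒ b_0 = 5 − 0 − 4 = 1; all invariant factors of ∂_1 are 1 so no torsion. So H_0 = Z.
rank ∂_1 = 4, rank ∂_2 = 5 ⇒ b_1 = 9 − 4 − 5 = 0; all invariant factors of ∂_2 are 1 so no torsion. So H_1 = 0.
rank ∂_2 = 5, rank ∂_3 = 0 ⇒ b_2 = 6 − 5 − 0 = 1. So H_2 = Z.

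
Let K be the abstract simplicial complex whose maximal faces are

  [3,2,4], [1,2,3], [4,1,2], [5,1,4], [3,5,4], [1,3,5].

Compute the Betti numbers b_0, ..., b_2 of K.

b_0 = 1, b_1 = 0, b_2 = 1.

Order the vertices as 1 < 2 < 3 < 4 < 5. Listing each simplex with vertices in this order, K has dimension 2 with simplices:

  0-simplices (5): [1], [2], [3], [4], [5]
  1-simplices (9): [1,2], [1,3], [1,4], [1,5], [2,3], [2,4], [3,4], [3,5], [4,5]
  2-simplices (6): [1,2,3], [1,2,4], [1,3,5], [1,4,5], [2,3,4], [3,4,5]

giving chain groups C_0 ≅ Z^5, C_1 ≅ Z^9, C_2 ≅ Z^6.

∂_1: C_1 → C_0 sends each edge [p,q] (with p < q) to q − p. For instance
  ∂[1,2] = [2] − [1].
The resulting 5×9 matrix has rank 4, and its Smith normal form has invariant factors (1,1,1,1).

Boundary ∂_2: C_2 → C_1 sends each 2-simplex [p,q,r] to [q,r] − [p,r] + [p,q]. For instance
  ∂[1,2,4] = [2,4] − [1,4] + [1,2],
  ∂[1,2,3] = [2,3] − [1,3] + [1,2].
The 9×6 boundary matrix has rank 5 and Smith normal form diag(1,1,1,1,1).

Computing H_k = (kernel of ∂_k) / (image of ∂_{k+1}):

  H_0: rank C_0 − rank ∂_1 = 5 − 4 = 1, and the invariant factors of ∂_1 are all 1, so H_0 = Z.
  H_1: rank ker ∂_1 − rank ∂_2 = (9 − 4) − 5 = 0, and the invariant factors of ∂_2 are all 1, so H_1 = 0.
  H_2: rank ker ∂_2 − rank ∂_3 = (6 − 5) − 0 = 1, and there is no ∂_3, so H_2 = Z.

(K is a triangulation of the 2-sphere S^2.)

Hence the Betti numbers are b_0 = 1, b_1 = 0, b_2 = 1.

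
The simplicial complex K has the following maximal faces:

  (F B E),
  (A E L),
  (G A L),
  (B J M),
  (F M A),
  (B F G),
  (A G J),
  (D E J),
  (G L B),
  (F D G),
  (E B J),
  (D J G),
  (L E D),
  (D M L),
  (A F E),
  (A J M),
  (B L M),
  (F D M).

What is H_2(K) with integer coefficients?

H_2 = Z.

We work with the vertex ordering A < B < D < E < F < G < J < L < M. The simplices of K, each written with vertices in increasing order, are:

  0-simplices (9): A, B, D, E, F, G, J, L, M
  1-simplices (27): AE, AF, AG, AJ, AL, AM, BE, BF, BG, BJ, BL, BM, DE, DF, DG, DJ, DL, DM, EF, EJ, EL, FG, FM, GJ, GL, JM, LM
  2-simplices (18): AEF, AEL, AFM, AGJ, AGL, AJM, BEF, BEJ, BFG, BGL, BJM, BLM, DEJ, DEL, DFG, DFM, DGJ, DLM

so the chain groups are C_0 ≅ Z^9, C_1 ≅ Z^27, C_2 ≅ Z^18.

The boundary map ∂_1: C_1 → C_0 sends each edge [p,q] (with p < q) to q − p. For instance
  ∂AL = L − A.
The 9×27 boundary matrix has rank 8 and Smith normal form diag(1,1,1,1,1,1,1,1).

Boundary ∂_2: C_2 → C_1 sends each 2-simplex [p,q,r] to [q,r] − [p,r] + [p,q]. For instance
  ∂AGJ = GJ − AJ + AG,
  ∂AJM = JM − AM + AJ.
As a 27×18 matrix over Z this has rank 17, with invariant factors (1,1,1,1,1,1,1,1,1,1,1,1,1,1,1,1,1).

Now H_k = ker ∂_k / im ∂_{k+1}, so:

  H_2: rank ker ∂_2 − rank ∂_3 = (18 − 17) − 0 = 1, and there is no ∂_3, so H_2 = Z.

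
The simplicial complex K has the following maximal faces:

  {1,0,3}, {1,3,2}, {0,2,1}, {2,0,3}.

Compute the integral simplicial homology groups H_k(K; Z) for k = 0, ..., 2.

H_0 ≅ Z,  H_1 = 0,  H_2 ≅ Z.

Take the total order 0 < 1 < 2 < 3 on the vertex set. Then K (dimension 2) consists of the simplices:

  0-simplices (4): [0], [1], [2], [3]
  1-simplices (6): [0,1], [0,2], [0,3], [1,2], [1,3], [2,3]
  2-simplices (4): [0,1,2], [0,1,3], [0,2,3], [1,2,3]

Hence C_0 ≅ Z^4, C_1 ≅ Z^6, C_2 ≅ Z^4.

Boundary ∂_1: C_1 → C_0 is given by ∂[p,q] = [q] − [p]. For instance
  ∂[0,3] = [3] − [0].
As a 4×6 matrix over Z this has rank 3, with invariant factors (1,1,1).

Boundary ∂_2: C_2 → C_1 acts by ∂[p,q,r] = [q,r] − [p,r] + [p,q]. For instance
  ∂[0,1,2] = [1,2] − [0,2] + [0,1],
  ∂[1,2,3] = [2,3] − [1,3] + [1,2].
As a 6×4 matrix over Z this has rank 3, with invariant factors (1,1,1).

From H_k ≅ ker(∂_k) / im(∂_{k+1}) we obtain:

  H_0: rank C_0 − rank ∂_1 = 4 − 3 = 1, and the invariant factors of ∂_1 are all 1, so H_0 = Z.
  H_1: rank ker ∂_1 − rank ∂_2 = (6 − 3) − 3 = 0, and the invariant factors of ∂_2 are all 1, so H_1 = 0.
  H_2: rank ker ∂_2 − rank ∂_3 = (4 − 3) − 0 = 1, and there is no ∂_3, so H_2 = Z.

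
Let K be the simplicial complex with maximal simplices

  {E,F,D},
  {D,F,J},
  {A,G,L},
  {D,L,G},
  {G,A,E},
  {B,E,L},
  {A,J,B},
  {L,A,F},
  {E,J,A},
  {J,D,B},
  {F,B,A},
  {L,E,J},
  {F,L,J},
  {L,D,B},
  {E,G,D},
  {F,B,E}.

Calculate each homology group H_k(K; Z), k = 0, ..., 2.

Fix the vertex order A < B < D < E < F < G < J < L and write every simplex with vertices in increasing order. Then dim K = 2 and the simplices of K are:

  0-simplices (8): A, B, D, E, F, G, J, L
  1-simplices (24): AB, AE, AF, AG, AJ, AL, BD, BE, BF, BJ, BL, DE, DF, DG, DJ, DL, EF, EG, EJ, EL, FJ, FL, GL, JL
  2-simplices (16): ABF, ABJ, AEG, AEJ, AFL, AGL, BDJ, BDL, BEF, BEL, DEF, DEG, DFJ, DGL, EJL, FJL

Hence C_0 ≅ Z^8, C_1 ≅ Z^24, C_2 ≅ Z^16.

Boundary ∂_1: C_1 → C_0 is given by ∂[p,q] = [q] − [p]. For instance
  ∂JL = L − J.
As a 8×24 matrix over Z this has rank 7, with invariant factors (1,1,1,1,1,1,1).

∂_2: C_2 → C_1 maps a triangle to the signed sum of its edges. For instance
  ∂ABJ = BJ − AJ + AB,
  ∂AEG = EG − AG + AE.
The resulting 24×16 matrix has rank 15, and its Smith normal form has invariant factors (1,1,1,1,1,1,1,1,1,1,1,1,1,1,1).

Computing H_k = (kernel of ∂_k) / (image of ∂_{k+1}):

  H_0: rank C_0 − rank ∂_1 = 8 − 7 = 1, and the invariant factors of ∂_1 are all 1, so H_0 = Z.
  H_1: rank ker ∂_1 − rank ∂_2 = (24 − 7) − 15 = 2, and the invariant factors of ∂_2 are all 1, so H_1 = Z^2.
  H_2: rank ker ∂_2 − rank ∂_3 = (16 − 15) − 0 = 1, and there is no ∂_3, so H_2 = Z.

(K is a triangulation of the torus T^2.)

H_0 ≅ Z,  H_1 ≅ Z^2,  H_2 ≅ Z.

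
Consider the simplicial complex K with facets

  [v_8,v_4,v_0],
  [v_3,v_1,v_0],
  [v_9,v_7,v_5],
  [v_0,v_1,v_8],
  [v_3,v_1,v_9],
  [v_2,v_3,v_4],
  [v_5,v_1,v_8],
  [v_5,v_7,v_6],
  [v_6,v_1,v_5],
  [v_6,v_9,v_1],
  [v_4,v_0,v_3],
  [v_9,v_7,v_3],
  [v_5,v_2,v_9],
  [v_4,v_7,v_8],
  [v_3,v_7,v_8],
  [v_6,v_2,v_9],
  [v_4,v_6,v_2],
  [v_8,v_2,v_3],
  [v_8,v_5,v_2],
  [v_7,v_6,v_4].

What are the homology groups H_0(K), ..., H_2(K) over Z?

H_0 ≅ Z,  H_1 ≅ Z ⊕ Z/2Z,  H_2 = 0.

We work with the vertex ordering v_0 < v_1 < v_2 < v_3 < v_4 < v_5 < v_6 < v_7 < v_8 < v_9. The simplices of K, each written with vertices in increasing order, are:

  0-simplices (10): [v_0], [v_1], [v_2], [v_3], [v_4], [v_5], [v_6], [v_7], [v_8], [v_9]
  1-simplices (30): (30 of them)
  2-simplices (20): (20 of them)

so the chain groups are C_0 ≅ Z^10, C_1 ≅ Z^30, C_2 ≅ Z^20.

The boundary map ∂_1: C_1 → C_0 sends each edge [p,q] (with p < q) to q − p.
As a 10×30 matrix over Z this has rank 9, with invariant factors (1,1,1,1,1,1,1,1,1).

∂_2: C_2 → C_1 maps a triangle to the signed sum of its edges. For instance
  ∂[v_0,v_1,v_8] = [v_1,v_8] − [v_0,v_8] + [v_0,v_1],
  ∂[v_2,v_4,v_6] = [v_4,v_6] − [v_2,v_6] + [v_2,v_4].
The 30×20 boundary matrix has rank 20 and Smith normal form diag(1,1,1,1,1,1,1,1,1,1,1,1,1,1,1,1,1,1,1,2).

Computing H_k = (kernel of ∂_k) / (image of ∂_{k+1}):

  H_0: rank C_0 − rank ∂_1 = 10 − 9 = 1, and the invariant factors of ∂_1 are all 1, so H_0 = Z.
  H_1: rank ker ∂_1 − rank ∂_2 = (30 − 9) − 20 = 1, and ∂_2 has invariant factor 2 > 1, so H_1 = Z ⊕ Z/2Z.
  H_2: rank ker ∂_2 − rank ∂_3 = (20 − 20) − 0 = 0, and there is no ∂_3, so H_2 = 0.

As a check, the Euler characteristic is 10 − 30 + 20 = 0, which agrees with 1 − 1 + 0 = 0.
(K is a triangulation of the Klein bottle.)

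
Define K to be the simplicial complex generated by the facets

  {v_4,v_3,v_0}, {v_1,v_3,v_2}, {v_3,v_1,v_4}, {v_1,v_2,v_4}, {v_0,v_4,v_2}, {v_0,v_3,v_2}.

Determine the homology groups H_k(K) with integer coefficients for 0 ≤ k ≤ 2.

H_0 ≅ Z,  H_1 = 0,  H_2 ≅ Z.

Order the vertices as v_0 < v_1 < v_2 < v_3 < v_4. Listing each simplex with vertices in this order, K has dimension 2 with simplices:

  0-simplices (5): [v_0], [v_1], [v_2], [v_3], [v_4]
  1-simplices (9): [v_0,v_2], [v_0,v_3], [v_0,v_4], [v_1,v_2], [v_1,v_3], [v_1,v_4], [v_2,v_3], [v_2,v_4], [v_3,v_4]
  2-simplices (6): [v_0,v_2,v_3], [v_0,v_2,v_4], [v_0,v_3,v_4], [v_1,v_2,v_3], [v_1,v_2,v_4], [v_1,v_3,v_4]

so the chain groups are C_0 ≅ Z^5, C_1 ≅ Z^9, C_2 ≅ Z^6.

The boundary map ∂_1: C_1 → C_0 sends each edge [p,q] (with p < q) to q − p. For instance
  ∂[v_1,v_3] = [v_3] − [v_1].
This gives a 5×9 integer matrix of rank 4; reducing to Smith normal form yields diagonal entries (1,1,1,1).

Boundary ∂_2: C_2 → C_1 acts by ∂[p,q,r] = [q,r] − [p,r] + [p,q]. For instance
  ∂[v_1,v_2,v_4] = [v_2,v_4] − [v_1,v_4] + [v_1,v_2],
  ∂[v_1,v_2,v_3] = [v_2,v_3] − [v_1,v_3] + [v_1,v_2].
The resulting 9×6 matrix has rank 5, and its Smith normal form has invariant factors (1,1,1,1,1).

Computing H_k = (kernel of ∂_k) / (image of ∂_{k+1}):

  H_0: rank C_0 − rank ∂_1 = 5 − 4 = 1, and the invariant factors of ∂_1 are all 1, so H_0 = Z.
  H_1: rank ker ∂_1 − rank ∂_2 = (9 − 4) − 5 = 0, and the invariant factors of ∂_2 are all 1, so H_1 = 0.
  H_2: rank ker ∂_2 − rank ∂_3 = (6 − 5) − 0 = 1, and there is no ∂_3, so H_2 = Z.

As a check, the Euler characteristic is 5 − 9 + 6 = 2, which agrees with 1 − 0 + 1 = 2.
(K is a triangulation of the 2-sphere S^2.)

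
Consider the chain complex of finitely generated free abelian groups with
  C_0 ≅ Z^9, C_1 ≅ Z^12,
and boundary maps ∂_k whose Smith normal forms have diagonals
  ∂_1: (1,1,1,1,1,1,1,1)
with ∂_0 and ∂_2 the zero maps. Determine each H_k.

H_0: b_0 = 9 − 0 − 8 = 1; torsion from ∂_1 factors > 1: none. So H_0 ≅ Z.
H_1: b_1 = 12 − 8 − 0 = 4; torsion from ∂_2 factors > 1: none. So H_1 ≅ Z^4.

H_0 ≅ Z,  H_1 ≅ Z^4.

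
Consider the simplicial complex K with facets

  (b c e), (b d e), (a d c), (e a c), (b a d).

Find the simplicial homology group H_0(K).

We work with the vertex ordering a < b < c < d < e. The simplices of K, each written with vertices in increasing order, are:

  0-simplices (5): a, b, c, d, e
  1-simplices (10): ab, ac, ad, ae, bc, bd, be, cd, ce, de
  2-simplices (5): abd, acd, ace, bce, bde

so the chain groups are C_0 ≅ Z^5, C_1 ≅ Z^10, C_2 ≅ Z^5.

Boundary ∂_1: C_1 → C_0 maps an edge to its endpoints' difference, ∂[p,q] = q − p. For instance
  ∂cd = d − c.
This gives a 5×10 integer matrix of rank 4; reducing to Smith normal form yields diagonal entries (1,1,1,1).

The boundary map ∂_2: C_2 → C_1 maps a triangle to the signed sum of its edges. For instance
  ∂ace = ce − ae + ac,
  ∂acd = cd − ad + ac.
This gives a 10×5 integer matrix of rank 5; reducing to Smith normal form yields diagonal entries (1,1,1,1,1).

Reading off H_k = ker ∂_k / im ∂_{k+1}:

  H_0: rank C_0 − rank ∂_1 = 5 − 4 = 1, and the invariant factors of ∂_1 are all 1, so H_0 ≅ Z.

(K is a triangulation of the Möbius band.)

H_0 = Z.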